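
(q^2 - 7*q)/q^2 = (q - 7)/q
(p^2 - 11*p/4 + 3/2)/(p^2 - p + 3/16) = 4*(p - 2)/(4*p - 1)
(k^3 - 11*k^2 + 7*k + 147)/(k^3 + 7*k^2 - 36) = (k^2 - 14*k + 49)/(k^2 + 4*k - 12)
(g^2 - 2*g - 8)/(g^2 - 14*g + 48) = (g^2 - 2*g - 8)/(g^2 - 14*g + 48)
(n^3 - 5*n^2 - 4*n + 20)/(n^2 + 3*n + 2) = (n^2 - 7*n + 10)/(n + 1)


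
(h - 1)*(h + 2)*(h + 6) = h^3 + 7*h^2 + 4*h - 12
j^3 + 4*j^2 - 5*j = j*(j - 1)*(j + 5)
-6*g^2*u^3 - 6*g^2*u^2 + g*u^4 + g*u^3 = u^2*(-6*g + u)*(g*u + g)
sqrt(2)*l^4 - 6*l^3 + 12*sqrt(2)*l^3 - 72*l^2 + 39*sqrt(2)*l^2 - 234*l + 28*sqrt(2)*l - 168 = (l + 4)*(l + 7)*(l - 3*sqrt(2))*(sqrt(2)*l + sqrt(2))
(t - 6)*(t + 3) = t^2 - 3*t - 18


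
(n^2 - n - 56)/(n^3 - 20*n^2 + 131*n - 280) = (n + 7)/(n^2 - 12*n + 35)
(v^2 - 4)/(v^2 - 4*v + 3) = (v^2 - 4)/(v^2 - 4*v + 3)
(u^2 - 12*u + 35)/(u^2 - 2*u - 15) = (u - 7)/(u + 3)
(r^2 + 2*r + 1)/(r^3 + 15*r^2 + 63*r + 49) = (r + 1)/(r^2 + 14*r + 49)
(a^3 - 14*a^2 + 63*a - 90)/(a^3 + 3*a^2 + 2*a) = (a^3 - 14*a^2 + 63*a - 90)/(a*(a^2 + 3*a + 2))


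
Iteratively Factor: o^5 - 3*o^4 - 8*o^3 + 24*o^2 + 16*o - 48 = (o + 2)*(o^4 - 5*o^3 + 2*o^2 + 20*o - 24) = (o - 3)*(o + 2)*(o^3 - 2*o^2 - 4*o + 8) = (o - 3)*(o - 2)*(o + 2)*(o^2 - 4) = (o - 3)*(o - 2)*(o + 2)^2*(o - 2)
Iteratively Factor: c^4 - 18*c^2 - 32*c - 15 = (c + 1)*(c^3 - c^2 - 17*c - 15) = (c + 1)*(c + 3)*(c^2 - 4*c - 5) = (c + 1)^2*(c + 3)*(c - 5)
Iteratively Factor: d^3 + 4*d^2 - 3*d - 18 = (d - 2)*(d^2 + 6*d + 9) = (d - 2)*(d + 3)*(d + 3)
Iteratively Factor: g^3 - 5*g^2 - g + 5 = (g + 1)*(g^2 - 6*g + 5) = (g - 5)*(g + 1)*(g - 1)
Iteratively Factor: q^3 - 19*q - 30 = (q - 5)*(q^2 + 5*q + 6) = (q - 5)*(q + 2)*(q + 3)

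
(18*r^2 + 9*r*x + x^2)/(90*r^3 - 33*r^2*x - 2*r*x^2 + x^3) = (3*r + x)/(15*r^2 - 8*r*x + x^2)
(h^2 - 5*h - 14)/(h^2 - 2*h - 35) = (h + 2)/(h + 5)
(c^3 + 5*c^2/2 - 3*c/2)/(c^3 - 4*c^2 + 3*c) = (2*c^2 + 5*c - 3)/(2*(c^2 - 4*c + 3))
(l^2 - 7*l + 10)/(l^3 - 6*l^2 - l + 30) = (l - 2)/(l^2 - l - 6)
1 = 1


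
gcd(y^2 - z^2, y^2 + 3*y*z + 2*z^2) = y + z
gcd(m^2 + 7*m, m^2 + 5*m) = m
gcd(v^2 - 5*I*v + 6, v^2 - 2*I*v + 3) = v + I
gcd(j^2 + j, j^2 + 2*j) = j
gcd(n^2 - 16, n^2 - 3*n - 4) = n - 4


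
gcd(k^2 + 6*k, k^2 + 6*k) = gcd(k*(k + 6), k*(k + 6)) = k^2 + 6*k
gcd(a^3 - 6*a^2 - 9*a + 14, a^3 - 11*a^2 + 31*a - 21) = a^2 - 8*a + 7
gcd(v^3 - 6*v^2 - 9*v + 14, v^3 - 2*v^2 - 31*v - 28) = v - 7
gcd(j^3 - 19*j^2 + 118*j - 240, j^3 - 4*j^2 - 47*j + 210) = j^2 - 11*j + 30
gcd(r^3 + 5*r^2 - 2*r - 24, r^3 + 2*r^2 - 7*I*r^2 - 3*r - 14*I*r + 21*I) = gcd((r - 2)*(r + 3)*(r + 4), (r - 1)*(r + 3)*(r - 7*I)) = r + 3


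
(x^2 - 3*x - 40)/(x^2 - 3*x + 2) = (x^2 - 3*x - 40)/(x^2 - 3*x + 2)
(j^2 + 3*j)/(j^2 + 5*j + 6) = j/(j + 2)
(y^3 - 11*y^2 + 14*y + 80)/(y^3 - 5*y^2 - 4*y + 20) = (y - 8)/(y - 2)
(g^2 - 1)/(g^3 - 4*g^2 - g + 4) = 1/(g - 4)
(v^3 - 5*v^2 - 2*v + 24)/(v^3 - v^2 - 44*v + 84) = (v^3 - 5*v^2 - 2*v + 24)/(v^3 - v^2 - 44*v + 84)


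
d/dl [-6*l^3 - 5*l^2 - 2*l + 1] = -18*l^2 - 10*l - 2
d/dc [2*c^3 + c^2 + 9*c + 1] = 6*c^2 + 2*c + 9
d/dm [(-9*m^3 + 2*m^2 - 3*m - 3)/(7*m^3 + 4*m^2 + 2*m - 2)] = (-50*m^4 + 6*m^3 + 133*m^2 + 16*m + 12)/(49*m^6 + 56*m^5 + 44*m^4 - 12*m^3 - 12*m^2 - 8*m + 4)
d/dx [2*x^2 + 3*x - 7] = 4*x + 3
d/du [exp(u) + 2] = exp(u)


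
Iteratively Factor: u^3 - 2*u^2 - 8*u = (u)*(u^2 - 2*u - 8) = u*(u - 4)*(u + 2)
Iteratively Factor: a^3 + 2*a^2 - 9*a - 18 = (a + 3)*(a^2 - a - 6) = (a + 2)*(a + 3)*(a - 3)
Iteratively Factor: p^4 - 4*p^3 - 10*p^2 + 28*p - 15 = (p - 5)*(p^3 + p^2 - 5*p + 3) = (p - 5)*(p + 3)*(p^2 - 2*p + 1) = (p - 5)*(p - 1)*(p + 3)*(p - 1)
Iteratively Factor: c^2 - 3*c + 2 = (c - 1)*(c - 2)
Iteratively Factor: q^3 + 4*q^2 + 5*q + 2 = (q + 2)*(q^2 + 2*q + 1) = (q + 1)*(q + 2)*(q + 1)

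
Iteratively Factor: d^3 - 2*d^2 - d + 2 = (d - 2)*(d^2 - 1) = (d - 2)*(d - 1)*(d + 1)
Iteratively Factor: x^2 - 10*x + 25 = (x - 5)*(x - 5)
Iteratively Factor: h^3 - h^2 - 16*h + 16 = (h - 1)*(h^2 - 16) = (h - 4)*(h - 1)*(h + 4)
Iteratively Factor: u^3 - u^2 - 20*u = (u)*(u^2 - u - 20) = u*(u - 5)*(u + 4)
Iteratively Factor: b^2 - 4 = (b - 2)*(b + 2)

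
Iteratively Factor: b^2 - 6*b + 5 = (b - 5)*(b - 1)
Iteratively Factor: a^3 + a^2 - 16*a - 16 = (a + 4)*(a^2 - 3*a - 4) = (a + 1)*(a + 4)*(a - 4)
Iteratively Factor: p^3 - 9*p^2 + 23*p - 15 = (p - 1)*(p^2 - 8*p + 15) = (p - 3)*(p - 1)*(p - 5)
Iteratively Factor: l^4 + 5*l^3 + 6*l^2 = (l + 2)*(l^3 + 3*l^2) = l*(l + 2)*(l^2 + 3*l) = l*(l + 2)*(l + 3)*(l)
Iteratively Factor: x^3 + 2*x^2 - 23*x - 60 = (x + 3)*(x^2 - x - 20) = (x - 5)*(x + 3)*(x + 4)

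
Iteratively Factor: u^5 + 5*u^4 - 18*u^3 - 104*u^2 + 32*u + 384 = (u - 2)*(u^4 + 7*u^3 - 4*u^2 - 112*u - 192) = (u - 2)*(u + 4)*(u^3 + 3*u^2 - 16*u - 48) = (u - 2)*(u + 4)^2*(u^2 - u - 12) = (u - 2)*(u + 3)*(u + 4)^2*(u - 4)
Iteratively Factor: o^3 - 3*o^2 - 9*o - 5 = (o + 1)*(o^2 - 4*o - 5) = (o + 1)^2*(o - 5)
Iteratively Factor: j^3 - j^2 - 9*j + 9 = (j - 1)*(j^2 - 9) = (j - 1)*(j + 3)*(j - 3)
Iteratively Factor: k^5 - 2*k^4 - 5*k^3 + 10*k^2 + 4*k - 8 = (k - 2)*(k^4 - 5*k^2 + 4) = (k - 2)*(k - 1)*(k^3 + k^2 - 4*k - 4) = (k - 2)*(k - 1)*(k + 2)*(k^2 - k - 2) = (k - 2)*(k - 1)*(k + 1)*(k + 2)*(k - 2)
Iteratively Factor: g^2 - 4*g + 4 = (g - 2)*(g - 2)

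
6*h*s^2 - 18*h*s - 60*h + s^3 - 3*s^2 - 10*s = (6*h + s)*(s - 5)*(s + 2)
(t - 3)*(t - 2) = t^2 - 5*t + 6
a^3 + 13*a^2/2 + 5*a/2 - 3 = (a - 1/2)*(a + 1)*(a + 6)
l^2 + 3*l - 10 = (l - 2)*(l + 5)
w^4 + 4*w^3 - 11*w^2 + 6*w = w*(w - 1)^2*(w + 6)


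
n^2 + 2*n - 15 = (n - 3)*(n + 5)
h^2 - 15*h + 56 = (h - 8)*(h - 7)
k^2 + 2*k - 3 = (k - 1)*(k + 3)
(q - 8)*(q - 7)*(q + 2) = q^3 - 13*q^2 + 26*q + 112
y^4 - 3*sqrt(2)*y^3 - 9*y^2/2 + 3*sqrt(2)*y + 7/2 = (y - 1)*(y + 1)*(y - 7*sqrt(2)/2)*(y + sqrt(2)/2)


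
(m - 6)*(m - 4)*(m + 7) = m^3 - 3*m^2 - 46*m + 168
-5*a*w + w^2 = w*(-5*a + w)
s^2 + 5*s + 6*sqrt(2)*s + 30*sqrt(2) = (s + 5)*(s + 6*sqrt(2))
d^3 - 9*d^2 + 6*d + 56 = (d - 7)*(d - 4)*(d + 2)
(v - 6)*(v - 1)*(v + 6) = v^3 - v^2 - 36*v + 36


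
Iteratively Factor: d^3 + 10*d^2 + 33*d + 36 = (d + 3)*(d^2 + 7*d + 12) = (d + 3)^2*(d + 4)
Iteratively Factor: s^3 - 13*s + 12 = (s - 1)*(s^2 + s - 12) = (s - 3)*(s - 1)*(s + 4)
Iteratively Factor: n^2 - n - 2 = (n - 2)*(n + 1)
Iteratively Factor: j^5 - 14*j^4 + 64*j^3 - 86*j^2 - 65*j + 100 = (j + 1)*(j^4 - 15*j^3 + 79*j^2 - 165*j + 100) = (j - 1)*(j + 1)*(j^3 - 14*j^2 + 65*j - 100) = (j - 4)*(j - 1)*(j + 1)*(j^2 - 10*j + 25) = (j - 5)*(j - 4)*(j - 1)*(j + 1)*(j - 5)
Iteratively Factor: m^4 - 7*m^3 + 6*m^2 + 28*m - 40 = (m - 2)*(m^3 - 5*m^2 - 4*m + 20) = (m - 2)*(m + 2)*(m^2 - 7*m + 10) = (m - 2)^2*(m + 2)*(m - 5)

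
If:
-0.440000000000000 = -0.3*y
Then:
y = 1.47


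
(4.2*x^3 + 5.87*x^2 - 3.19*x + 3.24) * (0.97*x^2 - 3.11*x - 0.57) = 4.074*x^5 - 7.3681*x^4 - 23.744*x^3 + 9.7178*x^2 - 8.2581*x - 1.8468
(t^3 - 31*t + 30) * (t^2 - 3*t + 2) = t^5 - 3*t^4 - 29*t^3 + 123*t^2 - 152*t + 60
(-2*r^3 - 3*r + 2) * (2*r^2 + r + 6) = -4*r^5 - 2*r^4 - 18*r^3 + r^2 - 16*r + 12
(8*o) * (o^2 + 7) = 8*o^3 + 56*o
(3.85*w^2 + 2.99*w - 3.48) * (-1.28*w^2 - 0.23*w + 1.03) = -4.928*w^4 - 4.7127*w^3 + 7.7322*w^2 + 3.8801*w - 3.5844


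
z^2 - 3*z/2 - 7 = (z - 7/2)*(z + 2)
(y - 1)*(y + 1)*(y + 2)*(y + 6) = y^4 + 8*y^3 + 11*y^2 - 8*y - 12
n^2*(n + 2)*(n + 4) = n^4 + 6*n^3 + 8*n^2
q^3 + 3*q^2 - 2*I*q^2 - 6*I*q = q*(q + 3)*(q - 2*I)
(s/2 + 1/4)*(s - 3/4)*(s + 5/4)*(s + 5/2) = s^4/2 + 7*s^3/4 + 29*s^2/32 - 35*s/32 - 75/128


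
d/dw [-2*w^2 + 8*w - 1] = 8 - 4*w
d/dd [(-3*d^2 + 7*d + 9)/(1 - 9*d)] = (27*d^2 - 6*d + 88)/(81*d^2 - 18*d + 1)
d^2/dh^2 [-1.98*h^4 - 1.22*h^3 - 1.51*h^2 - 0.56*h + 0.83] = -23.76*h^2 - 7.32*h - 3.02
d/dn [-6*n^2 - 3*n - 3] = -12*n - 3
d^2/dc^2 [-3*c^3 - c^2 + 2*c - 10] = -18*c - 2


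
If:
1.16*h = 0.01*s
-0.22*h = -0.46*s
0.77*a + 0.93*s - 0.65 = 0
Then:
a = 0.84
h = 0.00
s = 0.00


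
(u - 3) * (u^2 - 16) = u^3 - 3*u^2 - 16*u + 48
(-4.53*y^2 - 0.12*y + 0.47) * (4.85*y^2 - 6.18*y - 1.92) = -21.9705*y^4 + 27.4134*y^3 + 11.7187*y^2 - 2.6742*y - 0.9024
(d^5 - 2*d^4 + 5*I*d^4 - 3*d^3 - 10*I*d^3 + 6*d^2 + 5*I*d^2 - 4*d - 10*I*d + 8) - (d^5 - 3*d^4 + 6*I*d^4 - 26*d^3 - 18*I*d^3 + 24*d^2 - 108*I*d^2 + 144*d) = d^4 - I*d^4 + 23*d^3 + 8*I*d^3 - 18*d^2 + 113*I*d^2 - 148*d - 10*I*d + 8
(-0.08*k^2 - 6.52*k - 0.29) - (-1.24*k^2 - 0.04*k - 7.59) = 1.16*k^2 - 6.48*k + 7.3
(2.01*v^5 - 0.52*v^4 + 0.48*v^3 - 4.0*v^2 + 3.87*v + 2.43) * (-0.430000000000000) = -0.8643*v^5 + 0.2236*v^4 - 0.2064*v^3 + 1.72*v^2 - 1.6641*v - 1.0449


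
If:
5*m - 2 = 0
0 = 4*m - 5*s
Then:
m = 2/5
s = 8/25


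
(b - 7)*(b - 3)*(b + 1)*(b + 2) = b^4 - 7*b^3 - 7*b^2 + 43*b + 42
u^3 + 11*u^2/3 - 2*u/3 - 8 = (u - 4/3)*(u + 2)*(u + 3)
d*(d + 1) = d^2 + d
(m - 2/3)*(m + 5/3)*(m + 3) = m^3 + 4*m^2 + 17*m/9 - 10/3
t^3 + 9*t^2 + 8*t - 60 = (t - 2)*(t + 5)*(t + 6)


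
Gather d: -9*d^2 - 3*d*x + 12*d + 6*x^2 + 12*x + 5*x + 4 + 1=-9*d^2 + d*(12 - 3*x) + 6*x^2 + 17*x + 5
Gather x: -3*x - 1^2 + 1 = -3*x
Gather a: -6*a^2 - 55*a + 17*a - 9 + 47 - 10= -6*a^2 - 38*a + 28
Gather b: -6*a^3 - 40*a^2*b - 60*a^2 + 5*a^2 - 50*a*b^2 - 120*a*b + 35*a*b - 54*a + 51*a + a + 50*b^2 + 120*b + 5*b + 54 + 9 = -6*a^3 - 55*a^2 - 2*a + b^2*(50 - 50*a) + b*(-40*a^2 - 85*a + 125) + 63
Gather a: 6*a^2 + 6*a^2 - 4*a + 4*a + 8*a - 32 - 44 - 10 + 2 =12*a^2 + 8*a - 84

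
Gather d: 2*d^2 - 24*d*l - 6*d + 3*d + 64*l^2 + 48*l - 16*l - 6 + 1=2*d^2 + d*(-24*l - 3) + 64*l^2 + 32*l - 5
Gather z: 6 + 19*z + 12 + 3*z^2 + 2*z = 3*z^2 + 21*z + 18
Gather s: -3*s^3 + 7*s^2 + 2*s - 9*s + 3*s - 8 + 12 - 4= -3*s^3 + 7*s^2 - 4*s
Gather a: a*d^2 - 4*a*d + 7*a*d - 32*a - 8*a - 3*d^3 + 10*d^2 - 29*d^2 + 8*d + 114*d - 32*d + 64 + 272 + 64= a*(d^2 + 3*d - 40) - 3*d^3 - 19*d^2 + 90*d + 400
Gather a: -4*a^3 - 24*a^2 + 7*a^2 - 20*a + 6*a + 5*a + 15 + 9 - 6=-4*a^3 - 17*a^2 - 9*a + 18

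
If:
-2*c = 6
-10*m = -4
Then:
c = -3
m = 2/5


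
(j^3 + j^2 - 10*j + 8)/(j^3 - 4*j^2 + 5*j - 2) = (j + 4)/(j - 1)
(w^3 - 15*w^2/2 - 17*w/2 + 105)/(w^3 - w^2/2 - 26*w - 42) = (w - 5)/(w + 2)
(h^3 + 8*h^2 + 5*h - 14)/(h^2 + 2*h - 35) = (h^2 + h - 2)/(h - 5)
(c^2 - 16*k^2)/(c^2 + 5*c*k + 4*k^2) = (c - 4*k)/(c + k)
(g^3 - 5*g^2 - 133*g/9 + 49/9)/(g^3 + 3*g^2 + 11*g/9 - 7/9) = (g - 7)/(g + 1)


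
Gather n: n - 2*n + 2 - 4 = -n - 2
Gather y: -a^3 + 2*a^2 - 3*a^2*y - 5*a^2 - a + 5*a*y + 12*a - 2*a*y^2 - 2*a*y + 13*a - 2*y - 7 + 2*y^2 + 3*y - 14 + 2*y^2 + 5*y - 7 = -a^3 - 3*a^2 + 24*a + y^2*(4 - 2*a) + y*(-3*a^2 + 3*a + 6) - 28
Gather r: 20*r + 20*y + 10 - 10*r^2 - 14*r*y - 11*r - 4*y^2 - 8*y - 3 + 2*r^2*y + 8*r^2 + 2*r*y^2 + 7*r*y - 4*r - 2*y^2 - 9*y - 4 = r^2*(2*y - 2) + r*(2*y^2 - 7*y + 5) - 6*y^2 + 3*y + 3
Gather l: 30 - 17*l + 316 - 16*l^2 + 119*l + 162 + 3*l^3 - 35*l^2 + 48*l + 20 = 3*l^3 - 51*l^2 + 150*l + 528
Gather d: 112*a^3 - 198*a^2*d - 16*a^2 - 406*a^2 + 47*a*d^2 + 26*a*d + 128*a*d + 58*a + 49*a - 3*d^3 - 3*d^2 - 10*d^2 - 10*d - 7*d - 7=112*a^3 - 422*a^2 + 107*a - 3*d^3 + d^2*(47*a - 13) + d*(-198*a^2 + 154*a - 17) - 7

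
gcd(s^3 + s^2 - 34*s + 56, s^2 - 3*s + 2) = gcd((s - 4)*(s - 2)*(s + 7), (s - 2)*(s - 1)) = s - 2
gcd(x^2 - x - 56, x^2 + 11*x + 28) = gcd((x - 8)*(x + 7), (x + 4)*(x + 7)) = x + 7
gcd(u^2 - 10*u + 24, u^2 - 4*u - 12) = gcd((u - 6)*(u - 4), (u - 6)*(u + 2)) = u - 6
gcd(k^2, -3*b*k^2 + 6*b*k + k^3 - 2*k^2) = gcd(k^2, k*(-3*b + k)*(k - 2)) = k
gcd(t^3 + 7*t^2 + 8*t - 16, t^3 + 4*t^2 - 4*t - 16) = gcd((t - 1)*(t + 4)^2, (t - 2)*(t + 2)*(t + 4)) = t + 4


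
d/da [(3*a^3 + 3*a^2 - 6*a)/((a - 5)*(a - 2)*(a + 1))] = 3*(-7*a^4 + 10*a^3 + 21*a^2 + 20*a - 20)/(a^6 - 12*a^5 + 42*a^4 - 16*a^3 - 111*a^2 + 60*a + 100)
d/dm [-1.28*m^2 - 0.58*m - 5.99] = -2.56*m - 0.58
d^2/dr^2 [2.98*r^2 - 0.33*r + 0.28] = 5.96000000000000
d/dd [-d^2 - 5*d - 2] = -2*d - 5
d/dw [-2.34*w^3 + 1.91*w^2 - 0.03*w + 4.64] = -7.02*w^2 + 3.82*w - 0.03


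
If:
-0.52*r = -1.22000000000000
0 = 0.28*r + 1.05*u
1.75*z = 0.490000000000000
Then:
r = 2.35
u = -0.63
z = 0.28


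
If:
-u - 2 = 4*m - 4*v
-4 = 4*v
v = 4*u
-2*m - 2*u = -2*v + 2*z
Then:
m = -23/16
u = -1/4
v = -1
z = 11/16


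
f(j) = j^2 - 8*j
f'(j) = 2*j - 8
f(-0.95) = 8.50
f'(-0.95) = -9.90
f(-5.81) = 80.24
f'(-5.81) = -19.62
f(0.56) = -4.17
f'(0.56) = -6.88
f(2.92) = -14.83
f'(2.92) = -2.16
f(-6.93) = 103.46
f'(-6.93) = -21.86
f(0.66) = -4.84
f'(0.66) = -6.68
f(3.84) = -15.97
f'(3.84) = -0.32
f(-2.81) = 30.38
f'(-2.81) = -13.62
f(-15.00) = 345.00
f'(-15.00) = -38.00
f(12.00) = 48.00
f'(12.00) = 16.00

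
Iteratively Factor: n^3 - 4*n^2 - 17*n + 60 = (n + 4)*(n^2 - 8*n + 15) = (n - 3)*(n + 4)*(n - 5)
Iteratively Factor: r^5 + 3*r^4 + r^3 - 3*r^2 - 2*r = (r + 1)*(r^4 + 2*r^3 - r^2 - 2*r) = (r + 1)*(r + 2)*(r^3 - r) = (r + 1)^2*(r + 2)*(r^2 - r) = (r - 1)*(r + 1)^2*(r + 2)*(r)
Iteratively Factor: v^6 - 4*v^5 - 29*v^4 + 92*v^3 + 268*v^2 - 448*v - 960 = (v + 4)*(v^5 - 8*v^4 + 3*v^3 + 80*v^2 - 52*v - 240) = (v + 2)*(v + 4)*(v^4 - 10*v^3 + 23*v^2 + 34*v - 120) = (v + 2)^2*(v + 4)*(v^3 - 12*v^2 + 47*v - 60) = (v - 5)*(v + 2)^2*(v + 4)*(v^2 - 7*v + 12) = (v - 5)*(v - 4)*(v + 2)^2*(v + 4)*(v - 3)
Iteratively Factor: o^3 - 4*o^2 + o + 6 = (o + 1)*(o^2 - 5*o + 6) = (o - 2)*(o + 1)*(o - 3)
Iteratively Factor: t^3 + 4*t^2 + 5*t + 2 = (t + 1)*(t^2 + 3*t + 2) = (t + 1)*(t + 2)*(t + 1)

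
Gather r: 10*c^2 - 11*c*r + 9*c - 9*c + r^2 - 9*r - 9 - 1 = 10*c^2 + r^2 + r*(-11*c - 9) - 10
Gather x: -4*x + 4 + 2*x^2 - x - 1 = 2*x^2 - 5*x + 3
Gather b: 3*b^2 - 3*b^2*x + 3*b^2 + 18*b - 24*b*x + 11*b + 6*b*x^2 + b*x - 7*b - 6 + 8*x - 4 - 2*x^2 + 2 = b^2*(6 - 3*x) + b*(6*x^2 - 23*x + 22) - 2*x^2 + 8*x - 8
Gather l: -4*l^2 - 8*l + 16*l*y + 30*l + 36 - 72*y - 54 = -4*l^2 + l*(16*y + 22) - 72*y - 18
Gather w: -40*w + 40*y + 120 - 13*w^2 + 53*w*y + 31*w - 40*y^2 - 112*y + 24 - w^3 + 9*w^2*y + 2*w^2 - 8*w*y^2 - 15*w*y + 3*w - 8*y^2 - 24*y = -w^3 + w^2*(9*y - 11) + w*(-8*y^2 + 38*y - 6) - 48*y^2 - 96*y + 144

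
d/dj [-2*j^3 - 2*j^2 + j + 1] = -6*j^2 - 4*j + 1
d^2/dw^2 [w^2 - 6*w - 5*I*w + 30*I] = 2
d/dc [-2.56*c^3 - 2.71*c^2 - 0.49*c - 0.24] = -7.68*c^2 - 5.42*c - 0.49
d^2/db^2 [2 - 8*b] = 0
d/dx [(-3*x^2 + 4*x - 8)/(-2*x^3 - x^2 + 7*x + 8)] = (-6*x^4 + 16*x^3 - 65*x^2 - 64*x + 88)/(4*x^6 + 4*x^5 - 27*x^4 - 46*x^3 + 33*x^2 + 112*x + 64)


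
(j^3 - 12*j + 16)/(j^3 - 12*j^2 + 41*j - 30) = (j^3 - 12*j + 16)/(j^3 - 12*j^2 + 41*j - 30)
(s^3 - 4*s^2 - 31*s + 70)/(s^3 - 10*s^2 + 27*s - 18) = (s^3 - 4*s^2 - 31*s + 70)/(s^3 - 10*s^2 + 27*s - 18)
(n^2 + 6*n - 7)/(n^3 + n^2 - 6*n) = (n^2 + 6*n - 7)/(n*(n^2 + n - 6))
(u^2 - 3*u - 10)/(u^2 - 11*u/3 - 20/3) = 3*(u + 2)/(3*u + 4)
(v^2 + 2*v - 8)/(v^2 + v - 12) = (v - 2)/(v - 3)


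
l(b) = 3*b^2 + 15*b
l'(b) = 6*b + 15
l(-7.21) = 47.80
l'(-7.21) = -28.26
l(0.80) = 13.92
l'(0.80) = 19.80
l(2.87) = 67.76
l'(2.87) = 32.22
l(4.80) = 141.12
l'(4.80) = 43.80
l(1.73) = 34.93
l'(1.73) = 25.38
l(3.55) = 91.06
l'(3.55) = 36.30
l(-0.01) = -0.15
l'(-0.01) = 14.94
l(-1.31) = -14.50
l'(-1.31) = 7.14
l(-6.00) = 18.00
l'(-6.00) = -21.00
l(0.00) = 0.00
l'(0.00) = 15.00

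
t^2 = t^2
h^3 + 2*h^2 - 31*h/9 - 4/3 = (h - 4/3)*(h + 1/3)*(h + 3)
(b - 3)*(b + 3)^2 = b^3 + 3*b^2 - 9*b - 27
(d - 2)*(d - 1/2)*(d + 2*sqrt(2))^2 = d^4 - 5*d^3/2 + 4*sqrt(2)*d^3 - 10*sqrt(2)*d^2 + 9*d^2 - 20*d + 4*sqrt(2)*d + 8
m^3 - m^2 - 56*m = m*(m - 8)*(m + 7)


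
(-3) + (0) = -3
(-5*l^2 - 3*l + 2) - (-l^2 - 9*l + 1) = -4*l^2 + 6*l + 1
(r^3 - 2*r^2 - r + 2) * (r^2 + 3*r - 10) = r^5 + r^4 - 17*r^3 + 19*r^2 + 16*r - 20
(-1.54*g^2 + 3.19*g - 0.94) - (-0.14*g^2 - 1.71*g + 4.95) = -1.4*g^2 + 4.9*g - 5.89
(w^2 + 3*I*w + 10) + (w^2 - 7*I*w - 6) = 2*w^2 - 4*I*w + 4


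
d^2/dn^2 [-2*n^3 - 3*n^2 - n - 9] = -12*n - 6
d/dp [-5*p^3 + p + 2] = 1 - 15*p^2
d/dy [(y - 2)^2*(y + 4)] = 3*y^2 - 12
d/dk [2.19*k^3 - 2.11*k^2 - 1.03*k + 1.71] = 6.57*k^2 - 4.22*k - 1.03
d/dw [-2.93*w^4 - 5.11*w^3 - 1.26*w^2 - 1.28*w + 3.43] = -11.72*w^3 - 15.33*w^2 - 2.52*w - 1.28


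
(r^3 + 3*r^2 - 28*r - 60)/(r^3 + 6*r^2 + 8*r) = (r^2 + r - 30)/(r*(r + 4))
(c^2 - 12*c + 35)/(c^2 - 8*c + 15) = (c - 7)/(c - 3)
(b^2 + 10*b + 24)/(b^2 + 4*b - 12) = (b + 4)/(b - 2)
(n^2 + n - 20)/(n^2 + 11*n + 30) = (n - 4)/(n + 6)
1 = 1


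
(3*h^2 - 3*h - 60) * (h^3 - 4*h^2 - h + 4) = 3*h^5 - 15*h^4 - 51*h^3 + 255*h^2 + 48*h - 240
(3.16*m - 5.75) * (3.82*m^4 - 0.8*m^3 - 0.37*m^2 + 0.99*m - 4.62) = 12.0712*m^5 - 24.493*m^4 + 3.4308*m^3 + 5.2559*m^2 - 20.2917*m + 26.565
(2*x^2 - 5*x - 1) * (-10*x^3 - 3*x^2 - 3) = -20*x^5 + 44*x^4 + 25*x^3 - 3*x^2 + 15*x + 3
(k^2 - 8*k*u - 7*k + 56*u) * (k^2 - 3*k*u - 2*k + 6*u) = k^4 - 11*k^3*u - 9*k^3 + 24*k^2*u^2 + 99*k^2*u + 14*k^2 - 216*k*u^2 - 154*k*u + 336*u^2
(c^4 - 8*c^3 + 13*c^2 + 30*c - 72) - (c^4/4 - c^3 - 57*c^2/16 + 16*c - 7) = 3*c^4/4 - 7*c^3 + 265*c^2/16 + 14*c - 65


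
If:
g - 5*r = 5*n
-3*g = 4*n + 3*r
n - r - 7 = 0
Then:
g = -35/37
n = 126/37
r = -133/37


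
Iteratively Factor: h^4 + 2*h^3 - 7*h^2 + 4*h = (h - 1)*(h^3 + 3*h^2 - 4*h) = h*(h - 1)*(h^2 + 3*h - 4) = h*(h - 1)*(h + 4)*(h - 1)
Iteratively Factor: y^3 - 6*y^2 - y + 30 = (y - 5)*(y^2 - y - 6) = (y - 5)*(y - 3)*(y + 2)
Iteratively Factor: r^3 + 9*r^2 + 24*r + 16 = (r + 1)*(r^2 + 8*r + 16) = (r + 1)*(r + 4)*(r + 4)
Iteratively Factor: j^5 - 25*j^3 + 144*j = (j - 3)*(j^4 + 3*j^3 - 16*j^2 - 48*j) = j*(j - 3)*(j^3 + 3*j^2 - 16*j - 48) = j*(j - 4)*(j - 3)*(j^2 + 7*j + 12) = j*(j - 4)*(j - 3)*(j + 3)*(j + 4)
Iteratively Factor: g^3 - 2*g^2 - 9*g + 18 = (g - 3)*(g^2 + g - 6) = (g - 3)*(g - 2)*(g + 3)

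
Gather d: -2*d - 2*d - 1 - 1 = -4*d - 2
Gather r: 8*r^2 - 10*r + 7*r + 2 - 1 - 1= 8*r^2 - 3*r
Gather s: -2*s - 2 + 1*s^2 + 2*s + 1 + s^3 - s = s^3 + s^2 - s - 1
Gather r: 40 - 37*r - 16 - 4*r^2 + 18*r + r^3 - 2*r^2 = r^3 - 6*r^2 - 19*r + 24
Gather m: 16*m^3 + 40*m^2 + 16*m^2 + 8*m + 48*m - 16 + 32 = 16*m^3 + 56*m^2 + 56*m + 16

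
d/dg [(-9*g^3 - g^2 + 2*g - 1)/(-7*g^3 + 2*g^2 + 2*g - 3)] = (-25*g^4 - 8*g^3 + 54*g^2 + 10*g - 4)/(49*g^6 - 28*g^5 - 24*g^4 + 50*g^3 - 8*g^2 - 12*g + 9)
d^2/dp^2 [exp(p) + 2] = exp(p)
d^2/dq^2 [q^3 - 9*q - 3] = 6*q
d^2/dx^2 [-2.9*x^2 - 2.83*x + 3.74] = -5.80000000000000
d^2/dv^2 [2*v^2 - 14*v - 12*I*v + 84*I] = 4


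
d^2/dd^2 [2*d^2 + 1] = 4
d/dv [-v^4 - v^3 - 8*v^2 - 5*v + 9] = -4*v^3 - 3*v^2 - 16*v - 5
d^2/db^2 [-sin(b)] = sin(b)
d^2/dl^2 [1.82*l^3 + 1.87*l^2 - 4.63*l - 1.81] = 10.92*l + 3.74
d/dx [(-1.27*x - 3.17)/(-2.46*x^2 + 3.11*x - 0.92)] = (-3.1242*x^2 - 15.5964*x + 11.0271)/(6.0516*x^4 - 15.3012*x^3 + 14.1985*x^2 - 5.7224*x + 0.8464)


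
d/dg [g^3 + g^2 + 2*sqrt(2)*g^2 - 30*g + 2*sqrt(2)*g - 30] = 3*g^2 + 2*g + 4*sqrt(2)*g - 30 + 2*sqrt(2)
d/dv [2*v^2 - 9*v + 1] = 4*v - 9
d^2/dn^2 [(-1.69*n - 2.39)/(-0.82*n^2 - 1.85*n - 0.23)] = ((1.64*n + 1.85)*(1.69*n + 2.39)*(3.28*n + 3.7) - (8.3148*n + 10.1726)*(0.82*n^2 + 1.85*n + 0.23))/(0.82*n^2 + 1.85*n + 0.23)^3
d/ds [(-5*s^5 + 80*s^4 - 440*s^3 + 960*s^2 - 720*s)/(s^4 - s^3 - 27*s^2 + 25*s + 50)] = 5*(-s^6 - 2*s^5 + 149*s^4 - 744*s^3 + 378*s^2 + 3000*s - 1800)/(s^6 + 2*s^5 - 49*s^4 - 100*s^3 + 575*s^2 + 1250*s + 625)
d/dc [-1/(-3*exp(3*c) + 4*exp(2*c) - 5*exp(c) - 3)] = (-9*exp(2*c) + 8*exp(c) - 5)*exp(c)/(3*exp(3*c) - 4*exp(2*c) + 5*exp(c) + 3)^2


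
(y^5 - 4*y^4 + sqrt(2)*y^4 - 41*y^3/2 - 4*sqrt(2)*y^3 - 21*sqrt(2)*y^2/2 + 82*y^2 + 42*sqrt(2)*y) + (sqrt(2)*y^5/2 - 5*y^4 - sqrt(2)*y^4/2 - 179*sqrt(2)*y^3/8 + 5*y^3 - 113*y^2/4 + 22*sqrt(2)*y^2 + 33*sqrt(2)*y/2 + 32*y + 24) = sqrt(2)*y^5/2 + y^5 - 9*y^4 + sqrt(2)*y^4/2 - 211*sqrt(2)*y^3/8 - 31*y^3/2 + 23*sqrt(2)*y^2/2 + 215*y^2/4 + 32*y + 117*sqrt(2)*y/2 + 24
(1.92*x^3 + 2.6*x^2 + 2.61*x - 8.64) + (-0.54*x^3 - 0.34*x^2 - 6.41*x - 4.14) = 1.38*x^3 + 2.26*x^2 - 3.8*x - 12.78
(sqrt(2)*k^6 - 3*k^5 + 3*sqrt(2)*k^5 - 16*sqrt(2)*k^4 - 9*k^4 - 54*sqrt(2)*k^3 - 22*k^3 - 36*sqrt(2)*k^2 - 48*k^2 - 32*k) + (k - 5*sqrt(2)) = sqrt(2)*k^6 - 3*k^5 + 3*sqrt(2)*k^5 - 16*sqrt(2)*k^4 - 9*k^4 - 54*sqrt(2)*k^3 - 22*k^3 - 36*sqrt(2)*k^2 - 48*k^2 - 31*k - 5*sqrt(2)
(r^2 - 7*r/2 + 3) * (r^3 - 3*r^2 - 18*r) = r^5 - 13*r^4/2 - 9*r^3/2 + 54*r^2 - 54*r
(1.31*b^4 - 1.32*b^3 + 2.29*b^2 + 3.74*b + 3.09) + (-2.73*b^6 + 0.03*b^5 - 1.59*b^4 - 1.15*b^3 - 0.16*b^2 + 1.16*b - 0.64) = -2.73*b^6 + 0.03*b^5 - 0.28*b^4 - 2.47*b^3 + 2.13*b^2 + 4.9*b + 2.45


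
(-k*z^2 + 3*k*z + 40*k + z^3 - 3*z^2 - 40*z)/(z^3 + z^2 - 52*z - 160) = (-k + z)/(z + 4)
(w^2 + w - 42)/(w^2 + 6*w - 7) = (w - 6)/(w - 1)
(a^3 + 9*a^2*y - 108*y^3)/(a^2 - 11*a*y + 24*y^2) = (-a^2 - 12*a*y - 36*y^2)/(-a + 8*y)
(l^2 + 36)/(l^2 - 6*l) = (l^2 + 36)/(l*(l - 6))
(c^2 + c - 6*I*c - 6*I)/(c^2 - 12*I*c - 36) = (c + 1)/(c - 6*I)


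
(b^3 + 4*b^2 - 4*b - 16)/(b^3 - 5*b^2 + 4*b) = (b^3 + 4*b^2 - 4*b - 16)/(b*(b^2 - 5*b + 4))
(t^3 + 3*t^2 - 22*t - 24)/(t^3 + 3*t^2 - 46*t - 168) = (t^2 - 3*t - 4)/(t^2 - 3*t - 28)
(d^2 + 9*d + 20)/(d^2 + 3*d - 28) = (d^2 + 9*d + 20)/(d^2 + 3*d - 28)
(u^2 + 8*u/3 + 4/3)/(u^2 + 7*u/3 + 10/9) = 3*(u + 2)/(3*u + 5)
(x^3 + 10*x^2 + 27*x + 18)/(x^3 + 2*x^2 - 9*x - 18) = (x^2 + 7*x + 6)/(x^2 - x - 6)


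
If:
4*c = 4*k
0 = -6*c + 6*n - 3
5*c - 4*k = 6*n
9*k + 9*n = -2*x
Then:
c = -3/5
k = -3/5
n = -1/10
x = 63/20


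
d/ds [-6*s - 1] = -6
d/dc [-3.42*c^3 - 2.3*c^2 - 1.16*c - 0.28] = -10.26*c^2 - 4.6*c - 1.16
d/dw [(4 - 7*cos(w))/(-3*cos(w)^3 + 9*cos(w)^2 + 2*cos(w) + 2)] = 16*(42*cos(w)^3 - 99*cos(w)^2 + 72*cos(w) + 22)*sin(w)/(36*sin(w)^2 + cos(w) + 3*cos(3*w) - 44)^2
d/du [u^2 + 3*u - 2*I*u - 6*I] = 2*u + 3 - 2*I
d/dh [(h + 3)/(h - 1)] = -4/(h - 1)^2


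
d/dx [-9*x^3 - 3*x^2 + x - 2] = -27*x^2 - 6*x + 1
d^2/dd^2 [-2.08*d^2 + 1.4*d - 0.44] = -4.16000000000000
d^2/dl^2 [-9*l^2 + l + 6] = -18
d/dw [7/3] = 0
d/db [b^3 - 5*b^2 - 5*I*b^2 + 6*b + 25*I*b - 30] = 3*b^2 - 10*b - 10*I*b + 6 + 25*I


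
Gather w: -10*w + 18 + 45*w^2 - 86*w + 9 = 45*w^2 - 96*w + 27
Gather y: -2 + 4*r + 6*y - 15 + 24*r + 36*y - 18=28*r + 42*y - 35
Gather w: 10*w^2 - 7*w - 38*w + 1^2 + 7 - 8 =10*w^2 - 45*w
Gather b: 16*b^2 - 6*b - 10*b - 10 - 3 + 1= 16*b^2 - 16*b - 12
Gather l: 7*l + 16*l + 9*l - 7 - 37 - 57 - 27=32*l - 128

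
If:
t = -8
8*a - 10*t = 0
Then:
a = -10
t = -8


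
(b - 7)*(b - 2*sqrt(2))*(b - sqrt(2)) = b^3 - 7*b^2 - 3*sqrt(2)*b^2 + 4*b + 21*sqrt(2)*b - 28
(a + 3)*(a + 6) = a^2 + 9*a + 18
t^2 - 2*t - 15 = (t - 5)*(t + 3)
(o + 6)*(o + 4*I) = o^2 + 6*o + 4*I*o + 24*I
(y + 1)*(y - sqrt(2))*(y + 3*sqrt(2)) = y^3 + y^2 + 2*sqrt(2)*y^2 - 6*y + 2*sqrt(2)*y - 6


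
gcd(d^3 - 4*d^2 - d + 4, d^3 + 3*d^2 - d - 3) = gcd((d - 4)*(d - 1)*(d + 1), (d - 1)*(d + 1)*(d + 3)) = d^2 - 1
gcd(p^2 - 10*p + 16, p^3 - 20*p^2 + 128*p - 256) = p - 8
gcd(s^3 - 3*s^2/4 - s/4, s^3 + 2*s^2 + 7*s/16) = s^2 + s/4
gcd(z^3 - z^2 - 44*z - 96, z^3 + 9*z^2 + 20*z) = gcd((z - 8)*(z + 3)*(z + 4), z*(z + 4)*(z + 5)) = z + 4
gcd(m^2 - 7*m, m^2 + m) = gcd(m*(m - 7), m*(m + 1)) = m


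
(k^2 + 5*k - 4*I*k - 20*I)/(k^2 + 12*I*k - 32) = (k^2 + k*(5 - 4*I) - 20*I)/(k^2 + 12*I*k - 32)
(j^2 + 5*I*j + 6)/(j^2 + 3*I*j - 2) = (j^2 + 5*I*j + 6)/(j^2 + 3*I*j - 2)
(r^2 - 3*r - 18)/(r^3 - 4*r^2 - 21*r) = (r - 6)/(r*(r - 7))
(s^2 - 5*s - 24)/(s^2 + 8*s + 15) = (s - 8)/(s + 5)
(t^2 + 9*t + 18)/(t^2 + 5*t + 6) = (t + 6)/(t + 2)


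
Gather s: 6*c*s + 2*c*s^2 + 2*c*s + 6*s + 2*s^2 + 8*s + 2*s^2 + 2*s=s^2*(2*c + 4) + s*(8*c + 16)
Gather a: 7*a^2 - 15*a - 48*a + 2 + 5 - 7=7*a^2 - 63*a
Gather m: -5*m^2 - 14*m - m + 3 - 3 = -5*m^2 - 15*m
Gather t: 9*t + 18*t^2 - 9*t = 18*t^2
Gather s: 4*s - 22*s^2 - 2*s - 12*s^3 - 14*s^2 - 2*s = -12*s^3 - 36*s^2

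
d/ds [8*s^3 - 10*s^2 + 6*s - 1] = 24*s^2 - 20*s + 6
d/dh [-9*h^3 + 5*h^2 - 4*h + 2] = -27*h^2 + 10*h - 4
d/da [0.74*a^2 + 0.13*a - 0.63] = 1.48*a + 0.13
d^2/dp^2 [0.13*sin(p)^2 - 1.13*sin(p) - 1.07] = 1.13*sin(p) + 0.26*cos(2*p)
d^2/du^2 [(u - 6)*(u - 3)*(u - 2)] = 6*u - 22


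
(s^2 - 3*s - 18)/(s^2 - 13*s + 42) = (s + 3)/(s - 7)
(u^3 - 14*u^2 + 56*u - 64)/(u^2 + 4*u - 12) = (u^2 - 12*u + 32)/(u + 6)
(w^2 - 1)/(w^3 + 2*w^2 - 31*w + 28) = (w + 1)/(w^2 + 3*w - 28)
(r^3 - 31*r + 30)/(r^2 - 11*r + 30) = (r^2 + 5*r - 6)/(r - 6)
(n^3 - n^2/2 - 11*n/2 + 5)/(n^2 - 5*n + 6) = (2*n^2 + 3*n - 5)/(2*(n - 3))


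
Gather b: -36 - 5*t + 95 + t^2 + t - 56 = t^2 - 4*t + 3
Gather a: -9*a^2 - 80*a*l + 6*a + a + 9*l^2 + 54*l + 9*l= -9*a^2 + a*(7 - 80*l) + 9*l^2 + 63*l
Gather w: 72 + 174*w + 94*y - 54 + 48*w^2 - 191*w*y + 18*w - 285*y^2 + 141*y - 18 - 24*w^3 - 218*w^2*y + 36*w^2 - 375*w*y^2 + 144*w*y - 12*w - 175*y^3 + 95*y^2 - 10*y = -24*w^3 + w^2*(84 - 218*y) + w*(-375*y^2 - 47*y + 180) - 175*y^3 - 190*y^2 + 225*y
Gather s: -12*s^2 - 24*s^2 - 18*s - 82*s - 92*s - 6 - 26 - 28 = -36*s^2 - 192*s - 60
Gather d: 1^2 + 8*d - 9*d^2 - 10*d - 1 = -9*d^2 - 2*d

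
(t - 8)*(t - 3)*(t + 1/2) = t^3 - 21*t^2/2 + 37*t/2 + 12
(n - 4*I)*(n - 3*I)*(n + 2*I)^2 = n^4 - 3*I*n^3 + 12*n^2 - 20*I*n + 48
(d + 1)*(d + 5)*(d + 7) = d^3 + 13*d^2 + 47*d + 35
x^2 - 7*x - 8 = (x - 8)*(x + 1)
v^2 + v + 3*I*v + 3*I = (v + 1)*(v + 3*I)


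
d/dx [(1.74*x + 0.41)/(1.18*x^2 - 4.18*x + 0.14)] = (-2.0532*x^2 - 0.9676*x + 1.9574)/(1.3924*x^4 - 9.8648*x^3 + 17.8028*x^2 - 1.1704*x + 0.0196)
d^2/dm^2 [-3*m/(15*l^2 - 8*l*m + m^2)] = 6*(-4*m*(4*l - m)^2 + (-8*l + 3*m)*(15*l^2 - 8*l*m + m^2))/(15*l^2 - 8*l*m + m^2)^3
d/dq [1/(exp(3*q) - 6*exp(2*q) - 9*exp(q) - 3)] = 3*(-exp(2*q) + 4*exp(q) + 3)*exp(q)/(-exp(3*q) + 6*exp(2*q) + 9*exp(q) + 3)^2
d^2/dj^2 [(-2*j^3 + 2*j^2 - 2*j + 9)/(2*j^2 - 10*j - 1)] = 4*(-86*j^3 + 30*j^2 - 279*j + 470)/(8*j^6 - 120*j^5 + 588*j^4 - 880*j^3 - 294*j^2 - 30*j - 1)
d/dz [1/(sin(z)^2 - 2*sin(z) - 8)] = 2*(1 - sin(z))*cos(z)/((sin(z) - 4)^2*(sin(z) + 2)^2)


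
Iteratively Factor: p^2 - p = (p)*(p - 1)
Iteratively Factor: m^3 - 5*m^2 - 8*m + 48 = (m - 4)*(m^2 - m - 12) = (m - 4)^2*(m + 3)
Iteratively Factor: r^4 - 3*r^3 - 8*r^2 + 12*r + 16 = (r - 2)*(r^3 - r^2 - 10*r - 8) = (r - 2)*(r + 2)*(r^2 - 3*r - 4) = (r - 4)*(r - 2)*(r + 2)*(r + 1)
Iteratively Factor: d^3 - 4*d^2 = (d)*(d^2 - 4*d) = d^2*(d - 4)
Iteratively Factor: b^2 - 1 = (b + 1)*(b - 1)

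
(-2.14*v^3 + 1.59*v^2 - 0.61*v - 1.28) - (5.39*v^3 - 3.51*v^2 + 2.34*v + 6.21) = -7.53*v^3 + 5.1*v^2 - 2.95*v - 7.49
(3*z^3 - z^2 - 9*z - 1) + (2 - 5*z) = 3*z^3 - z^2 - 14*z + 1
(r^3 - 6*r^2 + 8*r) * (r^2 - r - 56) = r^5 - 7*r^4 - 42*r^3 + 328*r^2 - 448*r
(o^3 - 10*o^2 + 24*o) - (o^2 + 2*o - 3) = o^3 - 11*o^2 + 22*o + 3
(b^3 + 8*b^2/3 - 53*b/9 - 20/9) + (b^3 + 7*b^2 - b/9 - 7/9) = 2*b^3 + 29*b^2/3 - 6*b - 3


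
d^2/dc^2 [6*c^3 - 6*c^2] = 36*c - 12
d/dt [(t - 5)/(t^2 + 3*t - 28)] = (t^2 + 3*t - (t - 5)*(2*t + 3) - 28)/(t^2 + 3*t - 28)^2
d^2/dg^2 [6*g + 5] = 0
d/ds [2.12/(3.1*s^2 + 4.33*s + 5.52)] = (-13.144*s - 9.1796)/(3.1*s^2 + 4.33*s + 5.52)^2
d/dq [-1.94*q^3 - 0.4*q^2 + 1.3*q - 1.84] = -5.82*q^2 - 0.8*q + 1.3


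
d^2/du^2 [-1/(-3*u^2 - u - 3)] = 2*(-9*u^2 - 3*u + (6*u + 1)^2 - 9)/(3*u^2 + u + 3)^3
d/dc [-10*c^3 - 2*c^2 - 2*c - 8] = -30*c^2 - 4*c - 2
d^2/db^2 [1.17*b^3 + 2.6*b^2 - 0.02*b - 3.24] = 7.02*b + 5.2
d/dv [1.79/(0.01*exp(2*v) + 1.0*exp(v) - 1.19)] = (-0.0358*exp(v) - 1.79)*exp(v)/(0.01*exp(2*v) + 1.0*exp(v) - 1.19)^2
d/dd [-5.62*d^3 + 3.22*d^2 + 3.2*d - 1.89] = -16.86*d^2 + 6.44*d + 3.2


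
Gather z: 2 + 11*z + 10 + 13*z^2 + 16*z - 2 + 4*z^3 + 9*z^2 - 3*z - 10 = 4*z^3 + 22*z^2 + 24*z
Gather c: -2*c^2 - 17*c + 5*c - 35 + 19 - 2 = -2*c^2 - 12*c - 18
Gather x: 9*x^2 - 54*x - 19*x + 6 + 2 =9*x^2 - 73*x + 8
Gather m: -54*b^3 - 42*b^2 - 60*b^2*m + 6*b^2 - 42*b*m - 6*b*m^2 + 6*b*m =-54*b^3 - 36*b^2 - 6*b*m^2 + m*(-60*b^2 - 36*b)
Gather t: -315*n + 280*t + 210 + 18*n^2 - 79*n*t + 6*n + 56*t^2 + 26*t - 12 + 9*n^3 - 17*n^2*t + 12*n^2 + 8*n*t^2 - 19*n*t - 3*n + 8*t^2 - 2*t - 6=9*n^3 + 30*n^2 - 312*n + t^2*(8*n + 64) + t*(-17*n^2 - 98*n + 304) + 192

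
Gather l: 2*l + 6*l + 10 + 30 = 8*l + 40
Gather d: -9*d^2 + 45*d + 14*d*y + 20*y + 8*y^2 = -9*d^2 + d*(14*y + 45) + 8*y^2 + 20*y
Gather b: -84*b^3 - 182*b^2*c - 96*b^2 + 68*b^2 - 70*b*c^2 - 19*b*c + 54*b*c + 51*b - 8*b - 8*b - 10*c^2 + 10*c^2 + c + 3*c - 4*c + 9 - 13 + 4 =-84*b^3 + b^2*(-182*c - 28) + b*(-70*c^2 + 35*c + 35)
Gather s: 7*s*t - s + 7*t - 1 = s*(7*t - 1) + 7*t - 1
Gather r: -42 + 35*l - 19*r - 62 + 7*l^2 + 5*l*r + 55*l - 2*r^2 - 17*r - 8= 7*l^2 + 90*l - 2*r^2 + r*(5*l - 36) - 112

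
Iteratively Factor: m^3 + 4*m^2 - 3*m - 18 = (m - 2)*(m^2 + 6*m + 9) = (m - 2)*(m + 3)*(m + 3)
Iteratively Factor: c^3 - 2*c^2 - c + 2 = (c - 2)*(c^2 - 1) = (c - 2)*(c - 1)*(c + 1)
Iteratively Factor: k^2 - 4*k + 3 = (k - 3)*(k - 1)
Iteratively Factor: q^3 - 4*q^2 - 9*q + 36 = (q - 3)*(q^2 - q - 12) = (q - 3)*(q + 3)*(q - 4)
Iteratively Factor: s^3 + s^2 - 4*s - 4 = (s - 2)*(s^2 + 3*s + 2) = (s - 2)*(s + 1)*(s + 2)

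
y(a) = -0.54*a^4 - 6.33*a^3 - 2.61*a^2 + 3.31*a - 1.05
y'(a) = -2.16*a^3 - 18.99*a^2 - 5.22*a + 3.31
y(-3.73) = 174.26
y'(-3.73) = -129.33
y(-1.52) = 7.24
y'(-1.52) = -25.04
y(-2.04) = 25.72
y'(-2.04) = -46.73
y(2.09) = -73.62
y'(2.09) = -110.27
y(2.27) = -95.37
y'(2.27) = -131.66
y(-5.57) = 473.64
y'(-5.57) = -183.51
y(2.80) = -184.39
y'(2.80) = -207.60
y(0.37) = -0.51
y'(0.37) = -1.33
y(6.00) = -2142.27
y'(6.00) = -1178.21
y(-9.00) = 829.38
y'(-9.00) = 86.74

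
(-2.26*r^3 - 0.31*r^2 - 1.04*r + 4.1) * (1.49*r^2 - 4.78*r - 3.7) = -3.3674*r^5 + 10.3409*r^4 + 8.2942*r^3 + 12.2272*r^2 - 15.75*r - 15.17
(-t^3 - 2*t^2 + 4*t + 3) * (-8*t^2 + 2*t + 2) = 8*t^5 + 14*t^4 - 38*t^3 - 20*t^2 + 14*t + 6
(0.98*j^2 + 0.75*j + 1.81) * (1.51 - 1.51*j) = -1.4798*j^3 + 0.3473*j^2 - 1.6006*j + 2.7331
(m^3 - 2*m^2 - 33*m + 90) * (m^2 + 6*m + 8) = m^5 + 4*m^4 - 37*m^3 - 124*m^2 + 276*m + 720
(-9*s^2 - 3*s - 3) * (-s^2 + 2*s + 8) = 9*s^4 - 15*s^3 - 75*s^2 - 30*s - 24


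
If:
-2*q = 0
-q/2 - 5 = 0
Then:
No Solution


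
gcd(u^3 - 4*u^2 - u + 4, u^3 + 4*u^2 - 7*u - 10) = u + 1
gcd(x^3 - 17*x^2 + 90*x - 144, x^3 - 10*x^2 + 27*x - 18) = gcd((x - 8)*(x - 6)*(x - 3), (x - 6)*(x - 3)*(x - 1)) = x^2 - 9*x + 18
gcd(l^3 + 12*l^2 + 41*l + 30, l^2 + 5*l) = l + 5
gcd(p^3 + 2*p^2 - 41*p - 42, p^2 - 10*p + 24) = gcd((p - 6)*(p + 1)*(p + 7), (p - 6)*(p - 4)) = p - 6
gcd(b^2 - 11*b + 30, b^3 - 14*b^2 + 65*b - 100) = b - 5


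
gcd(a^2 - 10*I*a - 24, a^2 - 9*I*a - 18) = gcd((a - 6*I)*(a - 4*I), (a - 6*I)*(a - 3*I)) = a - 6*I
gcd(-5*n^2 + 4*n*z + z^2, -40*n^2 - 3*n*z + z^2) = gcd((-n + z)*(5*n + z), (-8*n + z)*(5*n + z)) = 5*n + z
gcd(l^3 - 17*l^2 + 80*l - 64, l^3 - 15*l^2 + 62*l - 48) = l^2 - 9*l + 8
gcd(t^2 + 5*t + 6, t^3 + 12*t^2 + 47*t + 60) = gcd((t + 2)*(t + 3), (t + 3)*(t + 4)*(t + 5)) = t + 3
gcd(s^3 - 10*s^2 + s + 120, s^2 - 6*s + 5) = s - 5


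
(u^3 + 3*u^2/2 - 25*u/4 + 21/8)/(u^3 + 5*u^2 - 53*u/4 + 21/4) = (u + 7/2)/(u + 7)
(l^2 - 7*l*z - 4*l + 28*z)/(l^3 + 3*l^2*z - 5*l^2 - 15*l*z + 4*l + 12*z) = (l - 7*z)/(l^2 + 3*l*z - l - 3*z)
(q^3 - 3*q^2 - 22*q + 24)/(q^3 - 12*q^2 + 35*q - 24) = (q^2 - 2*q - 24)/(q^2 - 11*q + 24)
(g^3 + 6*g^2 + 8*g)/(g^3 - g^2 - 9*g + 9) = g*(g^2 + 6*g + 8)/(g^3 - g^2 - 9*g + 9)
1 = 1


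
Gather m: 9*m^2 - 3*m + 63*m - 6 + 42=9*m^2 + 60*m + 36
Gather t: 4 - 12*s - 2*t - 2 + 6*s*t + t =-12*s + t*(6*s - 1) + 2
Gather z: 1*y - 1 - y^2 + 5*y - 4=-y^2 + 6*y - 5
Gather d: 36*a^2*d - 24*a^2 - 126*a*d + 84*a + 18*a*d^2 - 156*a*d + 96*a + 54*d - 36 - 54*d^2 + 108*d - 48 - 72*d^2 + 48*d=-24*a^2 + 180*a + d^2*(18*a - 126) + d*(36*a^2 - 282*a + 210) - 84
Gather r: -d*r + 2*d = -d*r + 2*d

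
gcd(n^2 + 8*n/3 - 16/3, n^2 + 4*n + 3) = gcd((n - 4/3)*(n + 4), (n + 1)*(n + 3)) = 1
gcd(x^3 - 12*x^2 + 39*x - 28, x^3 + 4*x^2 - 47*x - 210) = x - 7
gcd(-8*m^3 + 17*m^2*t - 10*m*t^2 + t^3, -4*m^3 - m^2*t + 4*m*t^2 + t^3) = -m + t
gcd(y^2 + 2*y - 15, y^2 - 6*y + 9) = y - 3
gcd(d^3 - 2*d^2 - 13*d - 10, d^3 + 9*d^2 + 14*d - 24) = 1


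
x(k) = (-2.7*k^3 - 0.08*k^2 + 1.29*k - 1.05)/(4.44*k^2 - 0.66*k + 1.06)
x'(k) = (0.66 - 8.88*k)*(-2.7*k^3 - 0.08*k^2 + 1.29*k - 1.05)/(4.44*k^2 - 0.66*k + 1.06)^2 + (-8.1*k^2 - 0.16*k + 1.29)/(4.44*k^2 - 0.66*k + 1.06)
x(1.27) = -0.69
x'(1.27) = -0.63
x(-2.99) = 1.56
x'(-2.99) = -0.66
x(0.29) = -0.60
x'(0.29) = 1.38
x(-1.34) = 0.36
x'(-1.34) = -0.86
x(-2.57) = 1.28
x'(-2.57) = -0.68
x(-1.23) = 0.26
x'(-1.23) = -0.90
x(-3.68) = 2.01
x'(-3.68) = -0.64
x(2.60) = -1.56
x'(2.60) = -0.65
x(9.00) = -5.54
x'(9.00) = -0.61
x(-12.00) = 7.15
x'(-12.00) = -0.61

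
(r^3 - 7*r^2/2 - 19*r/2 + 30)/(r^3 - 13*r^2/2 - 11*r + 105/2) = (r - 4)/(r - 7)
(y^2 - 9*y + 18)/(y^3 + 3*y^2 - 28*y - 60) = (y^2 - 9*y + 18)/(y^3 + 3*y^2 - 28*y - 60)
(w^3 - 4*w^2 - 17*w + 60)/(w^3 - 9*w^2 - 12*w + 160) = (w - 3)/(w - 8)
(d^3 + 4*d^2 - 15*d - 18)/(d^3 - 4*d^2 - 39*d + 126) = (d + 1)/(d - 7)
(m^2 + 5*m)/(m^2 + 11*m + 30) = m/(m + 6)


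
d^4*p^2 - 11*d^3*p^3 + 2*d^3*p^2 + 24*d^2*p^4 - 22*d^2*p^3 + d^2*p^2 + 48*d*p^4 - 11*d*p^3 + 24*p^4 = (d - 8*p)*(d - 3*p)*(d*p + p)^2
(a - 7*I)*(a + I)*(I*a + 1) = I*a^3 + 7*a^2 + I*a + 7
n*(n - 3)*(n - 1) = n^3 - 4*n^2 + 3*n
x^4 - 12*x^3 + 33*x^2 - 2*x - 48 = (x - 8)*(x - 3)*(x - 2)*(x + 1)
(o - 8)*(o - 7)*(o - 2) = o^3 - 17*o^2 + 86*o - 112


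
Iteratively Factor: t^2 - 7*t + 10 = (t - 5)*(t - 2)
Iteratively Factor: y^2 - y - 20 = (y - 5)*(y + 4)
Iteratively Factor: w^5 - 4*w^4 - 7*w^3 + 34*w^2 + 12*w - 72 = (w + 2)*(w^4 - 6*w^3 + 5*w^2 + 24*w - 36) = (w - 2)*(w + 2)*(w^3 - 4*w^2 - 3*w + 18) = (w - 2)*(w + 2)^2*(w^2 - 6*w + 9) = (w - 3)*(w - 2)*(w + 2)^2*(w - 3)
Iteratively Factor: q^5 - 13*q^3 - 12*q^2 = (q + 3)*(q^4 - 3*q^3 - 4*q^2) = q*(q + 3)*(q^3 - 3*q^2 - 4*q) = q*(q + 1)*(q + 3)*(q^2 - 4*q) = q*(q - 4)*(q + 1)*(q + 3)*(q)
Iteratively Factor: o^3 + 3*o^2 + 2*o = (o)*(o^2 + 3*o + 2) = o*(o + 1)*(o + 2)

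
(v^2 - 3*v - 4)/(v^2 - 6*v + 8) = (v + 1)/(v - 2)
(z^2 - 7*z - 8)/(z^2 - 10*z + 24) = (z^2 - 7*z - 8)/(z^2 - 10*z + 24)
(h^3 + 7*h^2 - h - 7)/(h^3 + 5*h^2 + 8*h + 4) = (h^2 + 6*h - 7)/(h^2 + 4*h + 4)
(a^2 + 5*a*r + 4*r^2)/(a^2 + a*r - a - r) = (a + 4*r)/(a - 1)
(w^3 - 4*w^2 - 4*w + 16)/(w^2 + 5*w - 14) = (w^2 - 2*w - 8)/(w + 7)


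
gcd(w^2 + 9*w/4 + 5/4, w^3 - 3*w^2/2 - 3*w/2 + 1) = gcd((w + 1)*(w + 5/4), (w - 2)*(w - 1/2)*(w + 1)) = w + 1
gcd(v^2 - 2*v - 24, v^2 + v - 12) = v + 4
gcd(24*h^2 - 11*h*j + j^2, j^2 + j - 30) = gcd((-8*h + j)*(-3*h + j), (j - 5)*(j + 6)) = 1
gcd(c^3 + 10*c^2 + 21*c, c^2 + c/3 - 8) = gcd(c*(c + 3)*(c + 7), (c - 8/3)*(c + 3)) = c + 3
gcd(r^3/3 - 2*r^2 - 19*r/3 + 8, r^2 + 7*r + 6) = 1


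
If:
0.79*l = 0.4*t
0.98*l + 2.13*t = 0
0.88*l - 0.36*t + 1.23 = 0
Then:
No Solution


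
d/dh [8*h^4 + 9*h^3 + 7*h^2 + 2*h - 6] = 32*h^3 + 27*h^2 + 14*h + 2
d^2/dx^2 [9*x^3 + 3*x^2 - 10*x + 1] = 54*x + 6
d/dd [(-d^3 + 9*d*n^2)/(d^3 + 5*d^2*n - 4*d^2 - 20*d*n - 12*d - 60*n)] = (-d*(d^2 - 9*n^2)*(-3*d^2 - 10*d*n + 8*d + 20*n + 12) + 3*(d^2 - 3*n^2)*(-d^3 - 5*d^2*n + 4*d^2 + 20*d*n + 12*d + 60*n))/(-d^3 - 5*d^2*n + 4*d^2 + 20*d*n + 12*d + 60*n)^2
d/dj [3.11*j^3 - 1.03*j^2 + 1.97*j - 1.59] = 9.33*j^2 - 2.06*j + 1.97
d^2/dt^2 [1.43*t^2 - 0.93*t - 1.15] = 2.86000000000000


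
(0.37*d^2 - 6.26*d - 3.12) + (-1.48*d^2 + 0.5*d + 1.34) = -1.11*d^2 - 5.76*d - 1.78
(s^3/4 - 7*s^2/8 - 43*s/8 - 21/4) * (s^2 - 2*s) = s^5/4 - 11*s^4/8 - 29*s^3/8 + 11*s^2/2 + 21*s/2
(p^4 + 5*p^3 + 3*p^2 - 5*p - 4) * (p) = p^5 + 5*p^4 + 3*p^3 - 5*p^2 - 4*p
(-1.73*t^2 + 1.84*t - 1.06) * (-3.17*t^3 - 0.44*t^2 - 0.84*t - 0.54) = 5.4841*t^5 - 5.0716*t^4 + 4.0038*t^3 - 0.145*t^2 - 0.1032*t + 0.5724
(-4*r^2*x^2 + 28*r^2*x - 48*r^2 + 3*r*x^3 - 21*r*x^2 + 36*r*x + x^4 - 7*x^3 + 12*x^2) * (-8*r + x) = 32*r^3*x^2 - 224*r^3*x + 384*r^3 - 28*r^2*x^3 + 196*r^2*x^2 - 336*r^2*x - 5*r*x^4 + 35*r*x^3 - 60*r*x^2 + x^5 - 7*x^4 + 12*x^3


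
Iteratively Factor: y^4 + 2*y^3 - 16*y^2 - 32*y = (y + 4)*(y^3 - 2*y^2 - 8*y) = y*(y + 4)*(y^2 - 2*y - 8) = y*(y - 4)*(y + 4)*(y + 2)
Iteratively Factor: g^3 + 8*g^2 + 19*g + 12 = (g + 4)*(g^2 + 4*g + 3) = (g + 1)*(g + 4)*(g + 3)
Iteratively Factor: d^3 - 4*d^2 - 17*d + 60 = (d + 4)*(d^2 - 8*d + 15) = (d - 3)*(d + 4)*(d - 5)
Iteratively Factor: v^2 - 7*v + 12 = (v - 4)*(v - 3)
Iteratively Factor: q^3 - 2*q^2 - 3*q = (q)*(q^2 - 2*q - 3) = q*(q - 3)*(q + 1)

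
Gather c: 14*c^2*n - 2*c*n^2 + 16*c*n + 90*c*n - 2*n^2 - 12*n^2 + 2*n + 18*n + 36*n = 14*c^2*n + c*(-2*n^2 + 106*n) - 14*n^2 + 56*n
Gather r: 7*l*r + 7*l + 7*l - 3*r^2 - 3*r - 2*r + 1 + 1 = 14*l - 3*r^2 + r*(7*l - 5) + 2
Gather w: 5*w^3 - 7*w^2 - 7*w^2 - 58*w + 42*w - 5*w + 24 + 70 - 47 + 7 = 5*w^3 - 14*w^2 - 21*w + 54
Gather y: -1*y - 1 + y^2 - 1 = y^2 - y - 2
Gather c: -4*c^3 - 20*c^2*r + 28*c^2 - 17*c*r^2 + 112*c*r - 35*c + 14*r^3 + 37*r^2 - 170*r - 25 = -4*c^3 + c^2*(28 - 20*r) + c*(-17*r^2 + 112*r - 35) + 14*r^3 + 37*r^2 - 170*r - 25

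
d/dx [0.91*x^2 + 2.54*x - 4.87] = 1.82*x + 2.54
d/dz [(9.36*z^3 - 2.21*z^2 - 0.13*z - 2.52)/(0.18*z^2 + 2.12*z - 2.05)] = (1.6848*z^4 + 39.6864*z^3 - 62.2258*z^2 + 9.9682*z + 5.6089)/(0.0324*z^4 + 0.7632*z^3 + 3.7564*z^2 - 8.692*z + 4.2025)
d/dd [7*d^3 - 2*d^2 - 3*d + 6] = 21*d^2 - 4*d - 3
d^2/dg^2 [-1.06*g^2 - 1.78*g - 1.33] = -2.12000000000000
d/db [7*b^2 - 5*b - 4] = 14*b - 5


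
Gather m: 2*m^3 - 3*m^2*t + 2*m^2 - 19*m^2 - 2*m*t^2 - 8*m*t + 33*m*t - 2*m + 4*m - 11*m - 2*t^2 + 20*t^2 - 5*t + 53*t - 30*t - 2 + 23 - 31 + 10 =2*m^3 + m^2*(-3*t - 17) + m*(-2*t^2 + 25*t - 9) + 18*t^2 + 18*t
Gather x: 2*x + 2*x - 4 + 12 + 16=4*x + 24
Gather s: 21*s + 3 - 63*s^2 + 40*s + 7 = -63*s^2 + 61*s + 10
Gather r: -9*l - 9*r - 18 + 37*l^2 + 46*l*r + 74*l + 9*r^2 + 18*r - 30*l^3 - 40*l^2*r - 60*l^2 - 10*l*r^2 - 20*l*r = -30*l^3 - 23*l^2 + 65*l + r^2*(9 - 10*l) + r*(-40*l^2 + 26*l + 9) - 18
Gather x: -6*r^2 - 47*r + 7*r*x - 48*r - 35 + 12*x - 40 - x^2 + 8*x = -6*r^2 - 95*r - x^2 + x*(7*r + 20) - 75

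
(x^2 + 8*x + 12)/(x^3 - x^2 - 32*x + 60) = (x + 2)/(x^2 - 7*x + 10)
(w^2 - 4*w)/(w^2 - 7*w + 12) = w/(w - 3)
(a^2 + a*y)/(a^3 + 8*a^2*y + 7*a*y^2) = 1/(a + 7*y)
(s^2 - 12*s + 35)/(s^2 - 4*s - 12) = (-s^2 + 12*s - 35)/(-s^2 + 4*s + 12)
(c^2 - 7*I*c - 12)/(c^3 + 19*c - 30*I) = (c - 4*I)/(c^2 + 3*I*c + 10)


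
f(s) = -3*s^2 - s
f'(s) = -6*s - 1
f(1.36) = -6.91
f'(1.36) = -9.16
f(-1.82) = -8.12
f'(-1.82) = 9.92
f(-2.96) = -23.32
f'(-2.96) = 16.76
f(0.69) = -2.12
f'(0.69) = -5.14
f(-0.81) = -1.16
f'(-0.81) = 3.86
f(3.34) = -36.81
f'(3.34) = -21.04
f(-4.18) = -48.24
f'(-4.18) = 24.08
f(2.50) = -21.25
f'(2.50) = -16.00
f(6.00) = -114.00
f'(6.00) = -37.00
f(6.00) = -114.00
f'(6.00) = -37.00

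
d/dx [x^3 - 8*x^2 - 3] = x*(3*x - 16)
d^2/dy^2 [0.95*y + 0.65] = 0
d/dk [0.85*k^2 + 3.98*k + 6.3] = 1.7*k + 3.98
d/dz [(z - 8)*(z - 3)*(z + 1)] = 3*z^2 - 20*z + 13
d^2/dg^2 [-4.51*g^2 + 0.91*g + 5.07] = -9.02000000000000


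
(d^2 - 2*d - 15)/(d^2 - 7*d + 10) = (d + 3)/(d - 2)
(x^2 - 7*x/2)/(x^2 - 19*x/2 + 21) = x/(x - 6)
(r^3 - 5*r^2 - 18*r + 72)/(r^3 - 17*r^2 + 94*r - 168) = (r^2 + r - 12)/(r^2 - 11*r + 28)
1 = 1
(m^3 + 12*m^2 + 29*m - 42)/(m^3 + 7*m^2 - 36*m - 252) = (m - 1)/(m - 6)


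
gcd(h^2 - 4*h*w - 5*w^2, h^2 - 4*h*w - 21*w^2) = 1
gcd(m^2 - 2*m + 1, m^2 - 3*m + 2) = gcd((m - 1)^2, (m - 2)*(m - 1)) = m - 1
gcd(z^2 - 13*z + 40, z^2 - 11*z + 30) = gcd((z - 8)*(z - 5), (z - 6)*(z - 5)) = z - 5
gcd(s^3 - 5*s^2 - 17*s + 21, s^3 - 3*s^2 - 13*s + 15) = s^2 + 2*s - 3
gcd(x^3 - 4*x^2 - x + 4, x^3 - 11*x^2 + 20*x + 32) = x^2 - 3*x - 4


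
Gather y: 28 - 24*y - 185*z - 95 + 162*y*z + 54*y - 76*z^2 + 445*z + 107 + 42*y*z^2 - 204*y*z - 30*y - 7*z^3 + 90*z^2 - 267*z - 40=y*(42*z^2 - 42*z) - 7*z^3 + 14*z^2 - 7*z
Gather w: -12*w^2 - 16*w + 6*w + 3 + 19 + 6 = -12*w^2 - 10*w + 28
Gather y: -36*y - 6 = -36*y - 6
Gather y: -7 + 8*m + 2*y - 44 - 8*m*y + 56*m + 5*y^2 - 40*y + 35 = 64*m + 5*y^2 + y*(-8*m - 38) - 16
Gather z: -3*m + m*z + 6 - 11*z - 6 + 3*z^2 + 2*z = -3*m + 3*z^2 + z*(m - 9)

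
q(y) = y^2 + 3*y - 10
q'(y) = 2*y + 3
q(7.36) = 66.25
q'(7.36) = 17.72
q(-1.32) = -12.22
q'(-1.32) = 0.36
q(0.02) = -9.94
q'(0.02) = 3.04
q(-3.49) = -8.29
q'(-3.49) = -3.98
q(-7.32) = 21.62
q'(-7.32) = -11.64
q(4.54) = 24.23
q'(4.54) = 12.08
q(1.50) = -3.25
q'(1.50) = 6.00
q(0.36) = -8.79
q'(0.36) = 3.72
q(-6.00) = 8.00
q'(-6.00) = -9.00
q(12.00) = 170.00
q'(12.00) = 27.00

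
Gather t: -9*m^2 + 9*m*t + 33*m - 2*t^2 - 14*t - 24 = -9*m^2 + 33*m - 2*t^2 + t*(9*m - 14) - 24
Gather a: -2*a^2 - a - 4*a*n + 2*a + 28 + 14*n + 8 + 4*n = -2*a^2 + a*(1 - 4*n) + 18*n + 36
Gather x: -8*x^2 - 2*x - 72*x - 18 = -8*x^2 - 74*x - 18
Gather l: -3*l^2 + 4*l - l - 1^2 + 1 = -3*l^2 + 3*l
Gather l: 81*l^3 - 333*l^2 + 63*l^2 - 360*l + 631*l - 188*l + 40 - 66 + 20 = 81*l^3 - 270*l^2 + 83*l - 6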